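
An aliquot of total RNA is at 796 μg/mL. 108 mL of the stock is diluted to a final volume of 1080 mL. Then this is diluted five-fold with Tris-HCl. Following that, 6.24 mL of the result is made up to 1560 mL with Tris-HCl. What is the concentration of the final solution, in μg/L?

Overall dilution factor = 10 × 5 × 250 = 1.25 × 10⁴.
796 μg/mL / 1.25 × 10⁴ = 0.0637 μg/mL = 63.7 μg/L.

63.7 μg/L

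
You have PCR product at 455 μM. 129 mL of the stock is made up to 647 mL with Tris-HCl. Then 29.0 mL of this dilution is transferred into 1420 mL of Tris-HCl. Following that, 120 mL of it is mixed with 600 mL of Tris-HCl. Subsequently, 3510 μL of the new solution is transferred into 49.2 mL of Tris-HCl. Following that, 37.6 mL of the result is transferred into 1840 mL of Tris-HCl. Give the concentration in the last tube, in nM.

0.404 nM

Overall dilution factor = 5.016 × 49.97 × 6 × 15.02 × 49.94 = 1.13 × 10⁶.
455 μM / 1.13 × 10⁶ = 4.04 × 10⁻⁴ μM = 0.404 nM.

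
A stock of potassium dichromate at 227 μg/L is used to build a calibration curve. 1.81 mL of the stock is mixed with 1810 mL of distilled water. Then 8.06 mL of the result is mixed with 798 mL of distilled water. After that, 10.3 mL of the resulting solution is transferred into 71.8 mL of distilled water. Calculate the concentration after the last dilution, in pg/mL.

Overall dilution factor = 1001 × 100.0 × 7.971 = 7.98 × 10⁵.
227 μg/L / 7.98 × 10⁵ = 2.84 × 10⁻⁴ μg/L = 0.284 pg/mL.

0.284 pg/mL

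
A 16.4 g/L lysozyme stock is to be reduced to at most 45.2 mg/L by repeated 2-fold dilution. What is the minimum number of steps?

9

Need 2ⁿ ≥ 363, so n ≥ log(363)/log(2) = 8.50.
Minimum whole steps: n = 9.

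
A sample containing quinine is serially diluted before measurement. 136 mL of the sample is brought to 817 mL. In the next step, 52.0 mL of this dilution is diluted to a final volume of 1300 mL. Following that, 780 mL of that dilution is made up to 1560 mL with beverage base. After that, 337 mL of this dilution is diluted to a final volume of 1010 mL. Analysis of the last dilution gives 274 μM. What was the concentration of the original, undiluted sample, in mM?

247 mM

Overall dilution factor = 6.007 × 25 × 2 × 2.997 = 900.
Original = 274 μM × 900 = 2.47 × 10⁵ μM = 247 mM.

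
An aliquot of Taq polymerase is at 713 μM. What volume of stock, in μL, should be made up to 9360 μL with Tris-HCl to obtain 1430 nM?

1430 nM = 1.43 μM.
V₁ = C₂V₂/C₁ = 1.43 × 9360 / 713 = 18.8 μL.

18.8 μL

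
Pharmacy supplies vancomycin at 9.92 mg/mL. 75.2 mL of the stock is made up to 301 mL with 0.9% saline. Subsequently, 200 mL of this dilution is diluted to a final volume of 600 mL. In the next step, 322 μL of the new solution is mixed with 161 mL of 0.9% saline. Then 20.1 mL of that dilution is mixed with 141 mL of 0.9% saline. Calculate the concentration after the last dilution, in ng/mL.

206 ng/mL

Overall dilution factor = 4.003 × 3 × 501 × 8.015 = 4.82 × 10⁴.
9.92 mg/mL / 4.82 × 10⁴ = 2.06 × 10⁻⁴ mg/mL = 206 ng/mL.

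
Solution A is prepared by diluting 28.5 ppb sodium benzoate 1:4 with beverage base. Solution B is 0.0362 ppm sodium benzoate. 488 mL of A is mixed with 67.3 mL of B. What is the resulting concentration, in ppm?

C_A = 28.5 ppb / 4 = 7.12 ppb.
C_B = 0.0362 ppm = 36.2 ppb.
C_mix = (C_A·V_A + C_B·V_B)/(V_A + V_B) = (7.12×488 + 36.2×67.3) / 555.3 = 10.6 ppb = 0.0106 ppm.

0.0106 ppm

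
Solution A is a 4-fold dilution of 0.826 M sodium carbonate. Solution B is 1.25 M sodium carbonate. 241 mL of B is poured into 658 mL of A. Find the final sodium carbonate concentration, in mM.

486 mM

C_A = 0.826 M / 4 = 0.206 M.
C_mix = (C_A·V_A + C_B·V_B)/(V_A + V_B) = (0.206×658 + 1.25×241) / 899.0 = 0.486 M = 486 mM.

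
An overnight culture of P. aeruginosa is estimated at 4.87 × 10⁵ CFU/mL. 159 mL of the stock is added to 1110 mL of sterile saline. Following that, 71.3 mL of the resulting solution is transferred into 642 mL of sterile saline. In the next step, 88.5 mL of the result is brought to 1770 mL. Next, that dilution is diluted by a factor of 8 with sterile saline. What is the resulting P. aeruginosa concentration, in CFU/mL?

Overall dilution factor = 7.981 × 10.00 × 20 × 8 = 1.28 × 10⁴.
4.87 × 10⁵ CFU/mL / 1.28 × 10⁴ = 38.1 CFU/mL.

38.1 CFU/mL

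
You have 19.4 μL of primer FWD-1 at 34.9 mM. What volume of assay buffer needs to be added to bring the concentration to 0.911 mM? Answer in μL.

724 μL

V₂ = C₁V₁/C₂ = 34.9 × 19.4 / 0.911 = 743 μL.
Diluent to add = V₂ − V₁ = 743 − 19.4 = 724 μL.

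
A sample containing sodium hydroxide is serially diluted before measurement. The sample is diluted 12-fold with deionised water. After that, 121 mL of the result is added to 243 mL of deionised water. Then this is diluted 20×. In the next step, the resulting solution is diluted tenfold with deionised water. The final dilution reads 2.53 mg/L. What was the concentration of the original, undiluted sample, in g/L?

Overall dilution factor = 12 × 3.008 × 20 × 10 = 7220.
Original = 2.53 mg/L × 7220 = 1.83 × 10⁴ mg/L = 18.3 g/L.

18.3 g/L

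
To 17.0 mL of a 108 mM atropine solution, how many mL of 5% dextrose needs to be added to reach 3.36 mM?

529 mL

V₂ = C₁V₁/C₂ = 108 × 17.0 / 3.36 = 546 mL.
Diluent to add = V₂ − V₁ = 546 − 17.0 = 529 mL.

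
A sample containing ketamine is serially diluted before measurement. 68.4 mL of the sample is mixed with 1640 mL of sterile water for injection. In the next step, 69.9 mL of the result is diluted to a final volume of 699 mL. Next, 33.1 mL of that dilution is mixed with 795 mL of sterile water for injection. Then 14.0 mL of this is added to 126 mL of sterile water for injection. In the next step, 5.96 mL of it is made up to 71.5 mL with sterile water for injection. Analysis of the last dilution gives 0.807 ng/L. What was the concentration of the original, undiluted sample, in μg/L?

Overall dilution factor = 24.98 × 10 × 25.02 × 10 × 12.00 = 7.50 × 10⁵.
Original = 0.807 ng/L × 7.50 × 10⁵ = 6.05 × 10⁵ ng/L = 605 μg/L.

605 μg/L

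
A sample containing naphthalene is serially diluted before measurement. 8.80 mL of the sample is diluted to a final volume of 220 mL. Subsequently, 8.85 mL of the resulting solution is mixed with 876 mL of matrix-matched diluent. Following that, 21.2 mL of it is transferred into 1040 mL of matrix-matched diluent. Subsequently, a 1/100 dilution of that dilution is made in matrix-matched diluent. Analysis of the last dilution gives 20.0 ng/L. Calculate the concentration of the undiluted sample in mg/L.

250 mg/L

Overall dilution factor = 25 × 99.98 × 50.06 × 100 = 1.25 × 10⁷.
Original = 20.0 ng/L × 1.25 × 10⁷ = 2.50 × 10⁸ ng/L = 250 mg/L.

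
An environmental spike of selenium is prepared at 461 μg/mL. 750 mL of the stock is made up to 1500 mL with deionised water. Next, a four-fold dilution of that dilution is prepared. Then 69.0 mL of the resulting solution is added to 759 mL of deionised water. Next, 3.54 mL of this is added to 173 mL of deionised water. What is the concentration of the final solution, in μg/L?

Overall dilution factor = 2 × 4 × 12 × 49.87 = 4788.
461 μg/mL / 4788 = 0.0963 μg/mL = 96.3 μg/L.

96.3 μg/L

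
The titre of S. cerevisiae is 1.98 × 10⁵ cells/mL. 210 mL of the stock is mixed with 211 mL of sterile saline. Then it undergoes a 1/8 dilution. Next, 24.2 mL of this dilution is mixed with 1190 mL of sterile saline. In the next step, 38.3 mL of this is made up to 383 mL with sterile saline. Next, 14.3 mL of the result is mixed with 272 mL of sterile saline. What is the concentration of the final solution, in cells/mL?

Overall dilution factor = 2.005 × 8 × 50.17 × 10 × 20.02 = 1.61 × 10⁵.
1.98 × 10⁵ cells/mL / 1.61 × 10⁵ = 1.23 cells/mL.

1.23 cells/mL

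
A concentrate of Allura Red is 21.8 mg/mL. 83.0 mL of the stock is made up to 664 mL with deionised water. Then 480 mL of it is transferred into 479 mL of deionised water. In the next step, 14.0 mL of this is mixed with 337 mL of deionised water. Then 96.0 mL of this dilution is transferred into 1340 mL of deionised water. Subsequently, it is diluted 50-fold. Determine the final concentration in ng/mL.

Overall dilution factor = 8 × 1.998 × 25.07 × 14.96 × 50 = 3.00 × 10⁵.
21.8 mg/mL / 3.00 × 10⁵ = 7.27 × 10⁻⁵ mg/mL = 72.7 ng/mL.

72.7 ng/mL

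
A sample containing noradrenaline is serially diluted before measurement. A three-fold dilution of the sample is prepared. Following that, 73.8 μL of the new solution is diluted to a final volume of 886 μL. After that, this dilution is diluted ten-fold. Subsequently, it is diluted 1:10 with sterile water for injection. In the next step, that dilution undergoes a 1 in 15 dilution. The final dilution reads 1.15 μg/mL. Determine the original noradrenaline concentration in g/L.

62.1 g/L

Overall dilution factor = 3 × 12.01 × 10 × 10 × 15 = 5.40 × 10⁴.
Original = 1.15 μg/mL × 5.40 × 10⁴ = 6.21 × 10⁴ μg/mL = 62.1 g/L.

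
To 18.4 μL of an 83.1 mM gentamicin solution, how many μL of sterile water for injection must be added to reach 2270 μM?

2270 μM = 2.27 mM.
V₂ = C₁V₁/C₂ = 83.1 × 18.4 / 2.27 = 674 μL.
Diluent to add = V₂ − V₁ = 674 − 18.4 = 655 μL.

655 μL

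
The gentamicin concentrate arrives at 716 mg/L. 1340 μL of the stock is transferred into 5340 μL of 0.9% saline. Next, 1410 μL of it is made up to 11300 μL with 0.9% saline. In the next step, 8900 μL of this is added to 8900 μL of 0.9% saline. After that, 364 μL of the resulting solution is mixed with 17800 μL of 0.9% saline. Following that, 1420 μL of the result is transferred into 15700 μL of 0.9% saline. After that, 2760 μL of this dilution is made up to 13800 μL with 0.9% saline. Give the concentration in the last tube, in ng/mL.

2.98 ng/mL

Overall dilution factor = 4.985 × 8.014 × 2 × 49.90 × 12.06 × 5 = 2.40 × 10⁵.
716 mg/L / 2.40 × 10⁵ = 2.98 × 10⁻³ mg/L = 2.98 ng/mL.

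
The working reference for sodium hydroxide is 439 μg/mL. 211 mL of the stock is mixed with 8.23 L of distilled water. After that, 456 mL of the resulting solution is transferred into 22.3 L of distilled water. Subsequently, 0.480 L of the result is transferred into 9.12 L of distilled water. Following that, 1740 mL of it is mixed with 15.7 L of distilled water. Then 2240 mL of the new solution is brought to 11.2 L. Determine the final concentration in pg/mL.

219 pg/mL

Overall dilution factor = 40.00 × 49.90 × 20 × 10.02 × 5 = 2.00 × 10⁶.
439 μg/mL / 2.00 × 10⁶ = 2.19 × 10⁻⁴ μg/mL = 219 pg/mL.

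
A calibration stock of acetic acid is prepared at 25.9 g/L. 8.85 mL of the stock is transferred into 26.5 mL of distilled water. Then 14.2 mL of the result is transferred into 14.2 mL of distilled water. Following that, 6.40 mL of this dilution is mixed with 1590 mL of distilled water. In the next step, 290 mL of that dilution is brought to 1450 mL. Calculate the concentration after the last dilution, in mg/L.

2.60 mg/L

Overall dilution factor = 3.994 × 2 × 249.4 × 5 = 9963.
25.9 g/L / 9963 = 2.60 × 10⁻³ g/L = 2.60 mg/L.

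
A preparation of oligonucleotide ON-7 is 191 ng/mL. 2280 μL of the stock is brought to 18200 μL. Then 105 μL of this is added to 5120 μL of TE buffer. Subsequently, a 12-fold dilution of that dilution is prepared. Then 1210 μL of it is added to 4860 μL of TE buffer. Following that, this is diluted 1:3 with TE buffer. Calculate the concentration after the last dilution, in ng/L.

Overall dilution factor = 7.982 × 49.76 × 12 × 5.017 × 3 = 7.17 × 10⁴.
191 ng/mL / 7.17 × 10⁴ = 2.66 × 10⁻³ ng/mL = 2.66 ng/L.

2.66 ng/L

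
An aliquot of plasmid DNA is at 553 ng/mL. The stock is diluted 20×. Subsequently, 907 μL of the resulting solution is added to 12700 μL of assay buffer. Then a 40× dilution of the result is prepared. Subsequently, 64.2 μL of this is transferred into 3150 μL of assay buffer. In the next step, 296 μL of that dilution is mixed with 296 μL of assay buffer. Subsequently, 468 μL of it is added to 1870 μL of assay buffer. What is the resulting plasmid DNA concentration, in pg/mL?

0.0921 pg/mL

Overall dilution factor = 20 × 15.00 × 40 × 50.07 × 2 × 4.996 = 6.00 × 10⁶.
553 ng/mL / 6.00 × 10⁶ = 9.21 × 10⁻⁵ ng/mL = 0.0921 pg/mL.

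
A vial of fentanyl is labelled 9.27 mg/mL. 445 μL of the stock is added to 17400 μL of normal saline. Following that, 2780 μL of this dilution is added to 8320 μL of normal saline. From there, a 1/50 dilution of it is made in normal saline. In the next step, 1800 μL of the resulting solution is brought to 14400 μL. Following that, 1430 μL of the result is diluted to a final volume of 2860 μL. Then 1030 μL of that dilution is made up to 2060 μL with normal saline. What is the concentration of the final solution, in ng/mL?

Overall dilution factor = 40.10 × 3.993 × 50 × 8 × 2 × 2 = 2.56 × 10⁵.
9.27 mg/mL / 2.56 × 10⁵ = 3.62 × 10⁻⁵ mg/mL = 36.2 ng/mL.

36.2 ng/mL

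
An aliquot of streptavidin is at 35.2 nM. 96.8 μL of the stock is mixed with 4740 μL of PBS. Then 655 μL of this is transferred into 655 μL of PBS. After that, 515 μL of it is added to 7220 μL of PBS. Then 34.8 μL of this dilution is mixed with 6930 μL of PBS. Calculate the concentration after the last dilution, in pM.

0.117 pM

Overall dilution factor = 49.97 × 2 × 15.02 × 200.1 = 3.00 × 10⁵.
35.2 nM / 3.00 × 10⁵ = 1.17 × 10⁻⁴ nM = 0.117 pM.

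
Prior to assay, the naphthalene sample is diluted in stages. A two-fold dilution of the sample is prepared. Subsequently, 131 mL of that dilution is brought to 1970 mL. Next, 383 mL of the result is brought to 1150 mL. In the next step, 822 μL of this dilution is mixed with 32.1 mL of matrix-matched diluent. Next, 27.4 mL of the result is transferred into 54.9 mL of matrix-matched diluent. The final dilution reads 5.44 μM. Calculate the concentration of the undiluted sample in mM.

Overall dilution factor = 2 × 15.04 × 3.003 × 40.05 × 3.004 = 1.09 × 10⁴.
Original = 5.44 μM × 1.09 × 10⁴ = 5.91 × 10⁴ μM = 59.1 mM.

59.1 mM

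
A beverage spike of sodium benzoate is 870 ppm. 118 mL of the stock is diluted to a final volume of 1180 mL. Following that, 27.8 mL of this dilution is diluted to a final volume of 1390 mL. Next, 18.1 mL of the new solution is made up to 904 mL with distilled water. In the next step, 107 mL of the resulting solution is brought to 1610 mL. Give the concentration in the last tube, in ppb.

Overall dilution factor = 10 × 50 × 49.94 × 15.05 = 3.76 × 10⁵.
870 ppm / 3.76 × 10⁵ = 2.32 × 10⁻³ ppm = 2.32 ppb.

2.32 ppb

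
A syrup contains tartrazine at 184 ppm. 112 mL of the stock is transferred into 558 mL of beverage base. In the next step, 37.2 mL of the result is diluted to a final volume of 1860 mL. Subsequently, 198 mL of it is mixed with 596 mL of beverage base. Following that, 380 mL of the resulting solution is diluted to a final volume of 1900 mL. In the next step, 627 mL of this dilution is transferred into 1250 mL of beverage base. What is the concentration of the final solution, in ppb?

Overall dilution factor = 5.982 × 50 × 4.010 × 5 × 2.994 = 1.80 × 10⁴.
184 ppm / 1.80 × 10⁴ = 0.0102 ppm = 10.2 ppb.

10.2 ppb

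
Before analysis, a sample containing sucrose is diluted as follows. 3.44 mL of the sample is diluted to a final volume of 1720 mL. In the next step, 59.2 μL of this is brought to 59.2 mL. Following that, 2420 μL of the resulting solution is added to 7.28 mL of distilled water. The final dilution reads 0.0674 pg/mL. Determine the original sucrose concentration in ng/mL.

Overall dilution factor = 500 × 1000 × 4.008 = 2.00 × 10⁶.
Original = 0.0674 pg/mL × 2.00 × 10⁶ = 1.35 × 10⁵ pg/mL = 135 ng/mL.

135 ng/mL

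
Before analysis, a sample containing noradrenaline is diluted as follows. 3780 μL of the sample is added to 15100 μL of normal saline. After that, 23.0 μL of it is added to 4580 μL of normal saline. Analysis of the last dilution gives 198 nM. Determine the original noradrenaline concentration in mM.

0.198 mM

Overall dilution factor = 4.995 × 200.1 = 1000.
Original = 198 nM × 1000 = 1.98 × 10⁵ nM = 0.198 mM.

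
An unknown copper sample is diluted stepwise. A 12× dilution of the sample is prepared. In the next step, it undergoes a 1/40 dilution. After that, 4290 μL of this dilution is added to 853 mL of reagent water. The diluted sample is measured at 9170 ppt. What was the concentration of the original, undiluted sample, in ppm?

Overall dilution factor = 12 × 40 × 199.8 = 9.59 × 10⁴.
Original = 9170 ppt × 9.59 × 10⁴ = 8.80 × 10⁸ ppt = 880 ppm.

880 ppm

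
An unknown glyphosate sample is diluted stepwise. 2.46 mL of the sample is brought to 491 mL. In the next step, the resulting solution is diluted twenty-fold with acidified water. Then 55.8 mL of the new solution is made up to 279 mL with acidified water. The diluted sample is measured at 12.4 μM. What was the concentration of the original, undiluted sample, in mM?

247 mM

Overall dilution factor = 199.6 × 20 × 5 = 2.00 × 10⁴.
Original = 12.4 μM × 2.00 × 10⁴ = 2.47 × 10⁵ μM = 247 mM.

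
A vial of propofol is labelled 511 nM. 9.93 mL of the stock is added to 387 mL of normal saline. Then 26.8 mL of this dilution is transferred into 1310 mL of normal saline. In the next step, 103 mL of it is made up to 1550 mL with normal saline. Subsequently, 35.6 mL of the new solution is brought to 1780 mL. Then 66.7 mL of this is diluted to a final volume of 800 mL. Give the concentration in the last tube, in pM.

Overall dilution factor = 39.97 × 49.88 × 15.05 × 50 × 11.99 = 1.80 × 10⁷.
511 nM / 1.80 × 10⁷ = 2.84 × 10⁻⁵ nM = 0.0284 pM.

0.0284 pM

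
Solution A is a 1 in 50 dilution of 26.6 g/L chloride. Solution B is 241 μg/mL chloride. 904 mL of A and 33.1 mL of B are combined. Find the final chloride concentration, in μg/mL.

522 μg/mL

C_A = 26.6 g/L / 50 = 0.532 g/L.
C_B = 241 μg/mL = 0.241 g/L.
C_mix = (C_A·V_A + C_B·V_B)/(V_A + V_B) = (0.532×904 + 0.241×33.1) / 937.1 = 0.522 g/L = 522 μg/mL.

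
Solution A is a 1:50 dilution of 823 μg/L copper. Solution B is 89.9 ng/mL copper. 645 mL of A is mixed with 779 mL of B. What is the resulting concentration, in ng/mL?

56.6 ng/mL

C_A = 823 μg/L / 50 = 16.5 μg/L.
C_B = 89.9 ng/mL = 89.9 μg/L.
C_mix = (C_A·V_A + C_B·V_B)/(V_A + V_B) = (16.5×645 + 89.9×779) / 1424 = 56.6 μg/L = 56.6 ng/mL.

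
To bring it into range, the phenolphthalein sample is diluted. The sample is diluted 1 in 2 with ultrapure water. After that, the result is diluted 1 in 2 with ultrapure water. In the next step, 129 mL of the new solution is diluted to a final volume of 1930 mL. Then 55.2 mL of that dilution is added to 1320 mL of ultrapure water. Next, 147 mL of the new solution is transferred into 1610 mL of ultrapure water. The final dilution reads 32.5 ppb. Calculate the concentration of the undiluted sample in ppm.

Overall dilution factor = 2 × 2 × 14.96 × 24.91 × 11.95 = 1.78 × 10⁴.
Original = 32.5 ppb × 1.78 × 10⁴ = 5.79 × 10⁵ ppb = 579 ppm.

579 ppm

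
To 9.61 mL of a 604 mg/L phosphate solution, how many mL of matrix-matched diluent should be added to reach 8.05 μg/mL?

711 mL

8.05 μg/mL = 8.05 mg/L.
V₂ = C₁V₁/C₂ = 604 × 9.61 / 8.05 = 721 mL.
Diluent to add = V₂ − V₁ = 721 − 9.61 = 711 mL.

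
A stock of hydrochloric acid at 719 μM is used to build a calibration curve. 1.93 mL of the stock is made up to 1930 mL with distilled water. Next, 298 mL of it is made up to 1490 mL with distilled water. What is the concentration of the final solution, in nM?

144 nM

Overall dilution factor = 1000 × 5 = 5000.
719 μM / 5000 = 0.144 μM = 144 nM.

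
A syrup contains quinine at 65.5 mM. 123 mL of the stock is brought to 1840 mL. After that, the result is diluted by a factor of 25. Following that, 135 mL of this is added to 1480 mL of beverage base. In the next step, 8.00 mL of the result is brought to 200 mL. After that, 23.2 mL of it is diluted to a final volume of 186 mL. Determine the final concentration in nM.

Overall dilution factor = 14.96 × 25 × 11.96 × 25 × 8.017 = 8.97 × 10⁵.
65.5 mM / 8.97 × 10⁵ = 7.30 × 10⁻⁵ mM = 73.0 nM.

73.0 nM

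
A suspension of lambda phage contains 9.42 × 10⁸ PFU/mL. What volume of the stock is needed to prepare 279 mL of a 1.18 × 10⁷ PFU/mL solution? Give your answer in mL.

V₁ = C₂V₂/C₁ = 1.18 × 10⁷ × 279 / 9.42 × 10⁸ = 3.49 mL.

3.49 mL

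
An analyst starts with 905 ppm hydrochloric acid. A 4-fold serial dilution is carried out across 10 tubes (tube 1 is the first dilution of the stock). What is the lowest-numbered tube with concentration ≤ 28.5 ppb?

Tube n has concentration 905 ppm / 4ⁿ.
Need 4ⁿ ≥ 905 ppm / 28.5 ppb = 3.18 × 10⁴, so n ≥ 7.48.
First such tube: n = 8.

tube 8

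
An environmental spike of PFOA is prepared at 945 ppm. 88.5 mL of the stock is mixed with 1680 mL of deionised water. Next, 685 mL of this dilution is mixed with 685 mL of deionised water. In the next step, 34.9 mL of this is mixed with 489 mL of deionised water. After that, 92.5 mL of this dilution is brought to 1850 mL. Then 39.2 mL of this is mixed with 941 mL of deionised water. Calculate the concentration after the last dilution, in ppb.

Overall dilution factor = 19.98 × 2 × 15.01 × 20 × 25.01 = 3.00 × 10⁵.
945 ppm / 3.00 × 10⁵ = 3.15 × 10⁻³ ppm = 3.15 ppb.

3.15 ppb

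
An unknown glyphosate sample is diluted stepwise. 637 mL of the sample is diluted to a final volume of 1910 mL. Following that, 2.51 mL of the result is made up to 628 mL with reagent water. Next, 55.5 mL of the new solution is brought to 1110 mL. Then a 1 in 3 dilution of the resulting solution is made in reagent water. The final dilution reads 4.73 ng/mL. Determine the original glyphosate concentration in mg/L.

Overall dilution factor = 2.998 × 250.2 × 20 × 3 = 4.50 × 10⁴.
Original = 4.73 ng/mL × 4.50 × 10⁴ = 2.13 × 10⁵ ng/mL = 213 mg/L.

213 mg/L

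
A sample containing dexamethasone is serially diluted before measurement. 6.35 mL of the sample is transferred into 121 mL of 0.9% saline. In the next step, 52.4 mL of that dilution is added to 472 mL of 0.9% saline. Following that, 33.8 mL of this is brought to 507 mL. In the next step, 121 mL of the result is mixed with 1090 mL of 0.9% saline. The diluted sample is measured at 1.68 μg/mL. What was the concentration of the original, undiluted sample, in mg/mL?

50.6 mg/mL

Overall dilution factor = 20.06 × 10.01 × 15 × 10.01 = 3.01 × 10⁴.
Original = 1.68 μg/mL × 3.01 × 10⁴ = 5.06 × 10⁴ μg/mL = 50.6 mg/mL.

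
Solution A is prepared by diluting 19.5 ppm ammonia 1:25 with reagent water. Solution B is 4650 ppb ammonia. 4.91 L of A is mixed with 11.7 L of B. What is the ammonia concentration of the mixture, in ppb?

3510 ppb

C_A = 19.5 ppm / 25 = 0.780 ppm.
C_B = 4650 ppb = 4.65 ppm.
C_mix = (C_A·V_A + C_B·V_B)/(V_A + V_B) = (0.780×4.91 + 4.65×11.7) / 16.61 = 3.51 ppm = 3510 ppb.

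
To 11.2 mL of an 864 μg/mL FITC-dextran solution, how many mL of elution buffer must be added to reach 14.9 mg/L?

638 mL

14.9 mg/L = 14.9 μg/mL.
V₂ = C₁V₁/C₂ = 864 × 11.2 / 14.9 = 649 mL.
Diluent to add = V₂ − V₁ = 649 − 11.2 = 638 mL.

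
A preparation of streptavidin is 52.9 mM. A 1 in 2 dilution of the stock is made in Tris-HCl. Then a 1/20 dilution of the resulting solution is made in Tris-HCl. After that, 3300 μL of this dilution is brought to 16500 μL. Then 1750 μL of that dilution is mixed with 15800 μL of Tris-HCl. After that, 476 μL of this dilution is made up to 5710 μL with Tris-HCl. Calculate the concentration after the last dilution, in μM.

2.20 μM

Overall dilution factor = 2 × 20 × 5 × 10.03 × 12.00 = 2.41 × 10⁴.
52.9 mM / 2.41 × 10⁴ = 2.20 × 10⁻³ mM = 2.20 μM.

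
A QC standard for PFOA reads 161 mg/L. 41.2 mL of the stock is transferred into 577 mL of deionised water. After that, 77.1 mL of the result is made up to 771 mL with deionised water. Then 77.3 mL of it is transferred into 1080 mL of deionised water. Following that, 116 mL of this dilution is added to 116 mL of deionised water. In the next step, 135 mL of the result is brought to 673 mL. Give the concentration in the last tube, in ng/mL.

7.19 ng/mL

Overall dilution factor = 15.00 × 10 × 14.97 × 2 × 4.985 = 2.24 × 10⁴.
161 mg/L / 2.24 × 10⁴ = 7.19 × 10⁻³ mg/L = 7.19 ng/mL.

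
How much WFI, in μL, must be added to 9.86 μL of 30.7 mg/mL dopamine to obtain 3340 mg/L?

3340 mg/L = 3.34 mg/mL.
V₂ = C₁V₁/C₂ = 30.7 × 9.86 / 3.34 = 90.6 μL.
Diluent to add = V₂ − V₁ = 90.6 − 9.86 = 80.8 μL.

80.8 μL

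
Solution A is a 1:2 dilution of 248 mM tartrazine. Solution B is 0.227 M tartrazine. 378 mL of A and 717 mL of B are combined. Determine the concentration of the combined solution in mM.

C_A = 248 mM / 2 = 124 mM.
C_B = 0.227 M = 227 mM.
C_mix = (C_A·V_A + C_B·V_B)/(V_A + V_B) = (124×378 + 227×717) / 1095 = 191 mM.

191 mM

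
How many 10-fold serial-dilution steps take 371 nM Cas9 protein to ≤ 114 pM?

Need 10ⁿ ≥ 3254, so n ≥ log(3254)/log(10) = 3.51.
Minimum whole steps: n = 4.

4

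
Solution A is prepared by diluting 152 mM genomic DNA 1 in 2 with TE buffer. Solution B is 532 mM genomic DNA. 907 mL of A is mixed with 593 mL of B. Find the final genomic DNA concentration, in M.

C_A = 152 mM / 2 = 76.0 mM.
C_mix = (C_A·V_A + C_B·V_B)/(V_A + V_B) = (76.0×907 + 532×593) / 1500 = 256 mM = 0.256 M.

0.256 M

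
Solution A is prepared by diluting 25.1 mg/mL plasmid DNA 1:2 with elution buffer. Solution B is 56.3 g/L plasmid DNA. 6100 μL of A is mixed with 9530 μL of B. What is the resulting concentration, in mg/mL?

39.2 mg/mL

C_A = 25.1 mg/mL / 2 = 12.6 mg/mL.
C_B = 56.3 g/L = 56.3 mg/mL.
C_mix = (C_A·V_A + C_B·V_B)/(V_A + V_B) = (12.6×6100 + 56.3×9530) / 15630 = 39.2 mg/mL.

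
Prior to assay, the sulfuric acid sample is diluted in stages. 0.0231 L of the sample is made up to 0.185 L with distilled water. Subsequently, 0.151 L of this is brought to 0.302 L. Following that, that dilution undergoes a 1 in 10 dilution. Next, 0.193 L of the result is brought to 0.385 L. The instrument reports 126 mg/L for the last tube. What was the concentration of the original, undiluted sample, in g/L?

40.3 g/L

Overall dilution factor = 8.009 × 2 × 10 × 1.995 = 320.
Original = 126 mg/L × 320 = 4.03 × 10⁴ mg/L = 40.3 g/L.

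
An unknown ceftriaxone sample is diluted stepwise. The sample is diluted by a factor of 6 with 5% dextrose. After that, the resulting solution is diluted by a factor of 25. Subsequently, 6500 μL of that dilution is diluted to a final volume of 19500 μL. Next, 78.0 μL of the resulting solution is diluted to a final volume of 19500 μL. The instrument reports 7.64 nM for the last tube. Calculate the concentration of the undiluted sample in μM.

860 μM

Overall dilution factor = 6 × 25 × 3 × 250 = 1.12 × 10⁵.
Original = 7.64 nM × 1.12 × 10⁵ = 8.60 × 10⁵ nM = 860 μM.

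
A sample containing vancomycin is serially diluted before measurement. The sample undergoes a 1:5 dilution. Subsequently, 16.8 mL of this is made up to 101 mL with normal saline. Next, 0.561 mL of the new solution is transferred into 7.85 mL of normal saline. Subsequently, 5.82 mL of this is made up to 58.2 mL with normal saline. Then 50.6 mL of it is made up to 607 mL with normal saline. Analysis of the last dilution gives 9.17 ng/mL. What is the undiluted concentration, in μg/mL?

496 μg/mL

Overall dilution factor = 5 × 6.012 × 14.99 × 10 × 12.00 = 5.41 × 10⁴.
Original = 9.17 ng/mL × 5.41 × 10⁴ = 4.96 × 10⁵ ng/mL = 496 μg/mL.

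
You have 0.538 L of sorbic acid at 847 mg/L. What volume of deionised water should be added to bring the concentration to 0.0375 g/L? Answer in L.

11.6 L

0.0375 g/L = 37.5 mg/L.
V₂ = C₁V₁/C₂ = 847 × 0.538 / 37.5 = 12.2 L.
Diluent to add = V₂ − V₁ = 12.2 − 0.538 = 11.6 L.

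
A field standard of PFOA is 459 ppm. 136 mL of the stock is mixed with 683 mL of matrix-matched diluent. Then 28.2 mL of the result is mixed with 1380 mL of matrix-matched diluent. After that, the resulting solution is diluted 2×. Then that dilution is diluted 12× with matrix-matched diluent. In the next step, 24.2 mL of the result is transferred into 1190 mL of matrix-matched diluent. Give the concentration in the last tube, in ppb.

1.27 ppb

Overall dilution factor = 6.022 × 49.94 × 2 × 12 × 50.17 = 3.62 × 10⁵.
459 ppm / 3.62 × 10⁵ = 1.27 × 10⁻³ ppm = 1.27 ppb.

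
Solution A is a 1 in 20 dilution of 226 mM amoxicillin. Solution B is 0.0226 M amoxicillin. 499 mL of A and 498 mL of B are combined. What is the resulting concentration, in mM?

16.9 mM

C_A = 226 mM / 20 = 11.3 mM.
C_B = 0.0226 M = 22.6 mM.
C_mix = (C_A·V_A + C_B·V_B)/(V_A + V_B) = (11.3×499 + 22.6×498) / 997.0 = 16.9 mM.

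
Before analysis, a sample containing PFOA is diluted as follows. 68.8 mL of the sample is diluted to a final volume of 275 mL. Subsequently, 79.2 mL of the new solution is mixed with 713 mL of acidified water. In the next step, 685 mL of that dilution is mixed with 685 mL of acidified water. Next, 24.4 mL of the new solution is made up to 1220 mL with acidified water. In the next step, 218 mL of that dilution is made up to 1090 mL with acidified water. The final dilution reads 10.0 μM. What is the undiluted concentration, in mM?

Overall dilution factor = 3.997 × 10.00 × 2 × 50 × 5 = 2.00 × 10⁴.
Original = 10.0 μM × 2.00 × 10⁴ = 2.00 × 10⁵ μM = 200 mM.

200 mM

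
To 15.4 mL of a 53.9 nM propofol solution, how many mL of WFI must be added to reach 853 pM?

853 pM = 0.853 nM.
V₂ = C₁V₁/C₂ = 53.9 × 15.4 / 0.853 = 973 mL.
Diluent to add = V₂ − V₁ = 973 − 15.4 = 958 mL.

958 mL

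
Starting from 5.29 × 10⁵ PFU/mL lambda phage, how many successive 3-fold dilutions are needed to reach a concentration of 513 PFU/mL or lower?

7

Need 3ⁿ ≥ 1031, so n ≥ log(1031)/log(3) = 6.32.
Minimum whole steps: n = 7.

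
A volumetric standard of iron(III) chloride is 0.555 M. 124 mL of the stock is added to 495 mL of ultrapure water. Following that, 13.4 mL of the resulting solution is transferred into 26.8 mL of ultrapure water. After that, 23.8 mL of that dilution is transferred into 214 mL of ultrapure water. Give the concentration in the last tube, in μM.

3710 μM

Overall dilution factor = 4.992 × 3 × 9.992 = 150.
0.555 M / 150 = 3.71 × 10⁻³ M = 3710 μM.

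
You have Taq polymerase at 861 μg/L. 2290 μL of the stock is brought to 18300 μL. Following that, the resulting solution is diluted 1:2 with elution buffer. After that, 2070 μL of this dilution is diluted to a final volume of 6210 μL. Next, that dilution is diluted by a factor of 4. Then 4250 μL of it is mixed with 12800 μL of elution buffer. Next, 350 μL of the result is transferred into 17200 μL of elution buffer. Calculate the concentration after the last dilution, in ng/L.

Overall dilution factor = 7.991 × 2 × 3 × 4 × 4.012 × 50.14 = 3.86 × 10⁴.
861 μg/L / 3.86 × 10⁴ = 0.0223 μg/L = 22.3 ng/L.

22.3 ng/L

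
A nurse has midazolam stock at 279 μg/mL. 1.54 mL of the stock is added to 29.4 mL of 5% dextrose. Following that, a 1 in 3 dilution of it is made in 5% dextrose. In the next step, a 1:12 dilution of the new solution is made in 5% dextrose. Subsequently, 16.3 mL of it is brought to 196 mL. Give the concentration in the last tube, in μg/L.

Overall dilution factor = 20.09 × 3 × 12 × 12.02 = 8697.
279 μg/mL / 8697 = 0.0321 μg/mL = 32.1 μg/L.

32.1 μg/L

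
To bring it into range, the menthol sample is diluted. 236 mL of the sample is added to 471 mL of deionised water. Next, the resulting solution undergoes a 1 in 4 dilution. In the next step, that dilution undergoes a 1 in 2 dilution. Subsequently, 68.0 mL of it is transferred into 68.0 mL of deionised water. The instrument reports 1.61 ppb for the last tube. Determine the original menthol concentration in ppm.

0.0772 ppm

Overall dilution factor = 2.996 × 4 × 2 × 2 = 47.9.
Original = 1.61 ppb × 47.9 = 77.2 ppb = 0.0772 ppm.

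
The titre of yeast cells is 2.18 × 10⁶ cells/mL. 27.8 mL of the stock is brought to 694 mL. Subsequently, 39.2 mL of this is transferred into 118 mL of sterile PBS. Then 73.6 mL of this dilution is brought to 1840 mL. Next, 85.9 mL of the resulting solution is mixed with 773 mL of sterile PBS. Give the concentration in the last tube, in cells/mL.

Overall dilution factor = 24.96 × 4.010 × 25 × 9.999 = 2.50 × 10⁴.
2.18 × 10⁶ cells/mL / 2.50 × 10⁴ = 87.1 cells/mL.

87.1 cells/mL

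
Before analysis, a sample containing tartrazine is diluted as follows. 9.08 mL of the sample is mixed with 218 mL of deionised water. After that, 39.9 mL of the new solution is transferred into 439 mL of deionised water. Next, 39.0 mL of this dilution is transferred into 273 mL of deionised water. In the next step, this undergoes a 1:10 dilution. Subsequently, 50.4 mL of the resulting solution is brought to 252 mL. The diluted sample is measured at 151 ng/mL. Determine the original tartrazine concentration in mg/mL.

18.1 mg/mL

Overall dilution factor = 25.01 × 12.00 × 8 × 10 × 5 = 1.20 × 10⁵.
Original = 151 ng/mL × 1.20 × 10⁵ = 1.81 × 10⁷ ng/mL = 18.1 mg/mL.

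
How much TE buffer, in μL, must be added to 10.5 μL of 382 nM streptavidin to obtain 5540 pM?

714 μL

5540 pM = 5.54 nM.
V₂ = C₁V₁/C₂ = 382 × 10.5 / 5.54 = 724 μL.
Diluent to add = V₂ − V₁ = 724 − 10.5 = 714 μL.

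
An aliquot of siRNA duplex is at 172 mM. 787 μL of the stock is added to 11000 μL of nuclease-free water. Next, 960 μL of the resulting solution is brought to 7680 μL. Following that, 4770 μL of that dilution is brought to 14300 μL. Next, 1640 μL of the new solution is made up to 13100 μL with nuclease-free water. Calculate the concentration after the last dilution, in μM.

Overall dilution factor = 14.98 × 8 × 2.998 × 7.988 = 2869.
172 mM / 2869 = 0.0599 mM = 59.9 μM.

59.9 μM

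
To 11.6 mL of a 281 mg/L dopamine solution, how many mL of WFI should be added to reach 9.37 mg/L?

V₂ = C₁V₁/C₂ = 281 × 11.6 / 9.37 = 348 mL.
Diluent to add = V₂ − V₁ = 348 − 11.6 = 336 mL.

336 mL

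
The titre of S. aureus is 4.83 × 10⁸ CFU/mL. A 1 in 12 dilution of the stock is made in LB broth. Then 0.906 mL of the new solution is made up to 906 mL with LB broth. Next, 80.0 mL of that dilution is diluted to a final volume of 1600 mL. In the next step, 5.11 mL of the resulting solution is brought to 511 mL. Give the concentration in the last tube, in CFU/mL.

20.1 CFU/mL

Overall dilution factor = 12 × 1000 × 20 × 100 = 2.40 × 10⁷.
4.83 × 10⁸ CFU/mL / 2.40 × 10⁷ = 20.1 CFU/mL.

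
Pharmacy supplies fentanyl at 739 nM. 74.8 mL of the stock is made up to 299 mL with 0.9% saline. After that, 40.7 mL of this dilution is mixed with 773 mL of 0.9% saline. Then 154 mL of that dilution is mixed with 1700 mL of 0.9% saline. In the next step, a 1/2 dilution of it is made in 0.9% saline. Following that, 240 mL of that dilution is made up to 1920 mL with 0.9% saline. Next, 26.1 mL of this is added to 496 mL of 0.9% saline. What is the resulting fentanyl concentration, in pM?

2.40 pM

Overall dilution factor = 3.997 × 19.99 × 12.04 × 2 × 8 × 20.00 = 3.08 × 10⁵.
739 nM / 3.08 × 10⁵ = 2.40 × 10⁻³ nM = 2.40 pM.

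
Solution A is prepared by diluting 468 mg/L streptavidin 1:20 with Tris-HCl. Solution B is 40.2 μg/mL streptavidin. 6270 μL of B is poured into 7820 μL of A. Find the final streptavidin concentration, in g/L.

0.0309 g/L

C_A = 468 mg/L / 20 = 23.4 mg/L.
C_B = 40.2 μg/mL = 40.2 mg/L.
C_mix = (C_A·V_A + C_B·V_B)/(V_A + V_B) = (23.4×7820 + 40.2×6270) / 14090 = 30.9 mg/L = 0.0309 g/L.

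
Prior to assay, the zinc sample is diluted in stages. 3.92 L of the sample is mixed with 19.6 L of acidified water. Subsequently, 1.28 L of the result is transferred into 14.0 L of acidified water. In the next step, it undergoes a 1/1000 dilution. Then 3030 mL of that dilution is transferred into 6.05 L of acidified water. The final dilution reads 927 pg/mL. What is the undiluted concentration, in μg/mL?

Overall dilution factor = 6 × 11.94 × 1000 × 2.997 = 2.15 × 10⁵.
Original = 927 pg/mL × 2.15 × 10⁵ = 1.99 × 10⁸ pg/mL = 199 μg/mL.

199 μg/mL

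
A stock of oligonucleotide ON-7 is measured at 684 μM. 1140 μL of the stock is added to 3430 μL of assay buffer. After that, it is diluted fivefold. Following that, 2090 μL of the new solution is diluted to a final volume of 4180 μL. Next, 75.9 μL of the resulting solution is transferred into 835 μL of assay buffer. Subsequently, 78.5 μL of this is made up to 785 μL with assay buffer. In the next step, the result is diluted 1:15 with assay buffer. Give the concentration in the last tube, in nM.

9.48 nM

Overall dilution factor = 4.009 × 5 × 2 × 12.00 × 10 × 15 = 7.22 × 10⁴.
684 μM / 7.22 × 10⁴ = 9.48 × 10⁻³ μM = 9.48 nM.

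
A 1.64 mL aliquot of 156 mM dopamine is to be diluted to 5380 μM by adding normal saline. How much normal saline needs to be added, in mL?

5380 μM = 5.38 mM.
V₂ = C₁V₁/C₂ = 156 × 1.64 / 5.38 = 47.6 mL.
Diluent to add = V₂ − V₁ = 47.6 − 1.64 = 45.9 mL.

45.9 mL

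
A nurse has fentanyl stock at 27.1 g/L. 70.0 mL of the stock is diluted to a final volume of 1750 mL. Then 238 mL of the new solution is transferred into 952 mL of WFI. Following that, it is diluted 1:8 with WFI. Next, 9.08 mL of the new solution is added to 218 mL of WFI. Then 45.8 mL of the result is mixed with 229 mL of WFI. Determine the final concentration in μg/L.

181 μg/L

Overall dilution factor = 25 × 5 × 8 × 25.01 × 6 = 1.50 × 10⁵.
27.1 g/L / 1.50 × 10⁵ = 1.81 × 10⁻⁴ g/L = 181 μg/L.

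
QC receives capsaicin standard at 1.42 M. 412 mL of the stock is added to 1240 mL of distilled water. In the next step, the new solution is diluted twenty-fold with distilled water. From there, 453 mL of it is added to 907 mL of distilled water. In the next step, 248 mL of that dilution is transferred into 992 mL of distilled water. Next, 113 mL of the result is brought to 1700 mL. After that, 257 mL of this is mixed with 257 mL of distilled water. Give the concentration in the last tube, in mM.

0.0392 mM

Overall dilution factor = 4.010 × 20 × 3.002 × 5 × 15.04 × 2 = 3.62 × 10⁴.
1.42 M / 3.62 × 10⁴ = 3.92 × 10⁻⁵ M = 0.0392 mM.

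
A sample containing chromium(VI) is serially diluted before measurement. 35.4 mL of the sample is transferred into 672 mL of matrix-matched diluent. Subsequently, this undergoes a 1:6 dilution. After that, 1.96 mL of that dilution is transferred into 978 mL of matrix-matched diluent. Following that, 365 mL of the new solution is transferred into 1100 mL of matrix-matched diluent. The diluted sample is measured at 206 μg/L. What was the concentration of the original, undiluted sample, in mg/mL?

49.6 mg/mL

Overall dilution factor = 19.98 × 6 × 500.0 × 4.014 = 2.41 × 10⁵.
Original = 206 μg/L × 2.41 × 10⁵ = 4.96 × 10⁷ μg/L = 49.6 mg/mL.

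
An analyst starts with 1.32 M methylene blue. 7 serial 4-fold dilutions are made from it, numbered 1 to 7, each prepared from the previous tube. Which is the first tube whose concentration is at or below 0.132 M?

Tube n has concentration 1.32 M / 4ⁿ.
Need 4ⁿ ≥ 1.32 M / 0.132 M = 10.0, so n ≥ 1.66.
First such tube: n = 2.

tube 2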